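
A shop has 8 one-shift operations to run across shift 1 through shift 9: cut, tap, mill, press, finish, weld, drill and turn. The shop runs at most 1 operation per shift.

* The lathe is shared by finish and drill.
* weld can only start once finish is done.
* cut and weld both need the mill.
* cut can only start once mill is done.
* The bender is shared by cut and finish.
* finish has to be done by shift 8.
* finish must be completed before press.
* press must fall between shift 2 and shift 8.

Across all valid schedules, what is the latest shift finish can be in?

shift 7

Finish's own window allows nothing later than shift 8; downstream work caps finish at shift 7.
finish at shift 7 is achievable: mill -> shift 1, weld -> shift 9, cut -> shift 2, tap -> shift 3, turn -> shift 5, finish -> shift 7, press -> shift 8, drill -> shift 4.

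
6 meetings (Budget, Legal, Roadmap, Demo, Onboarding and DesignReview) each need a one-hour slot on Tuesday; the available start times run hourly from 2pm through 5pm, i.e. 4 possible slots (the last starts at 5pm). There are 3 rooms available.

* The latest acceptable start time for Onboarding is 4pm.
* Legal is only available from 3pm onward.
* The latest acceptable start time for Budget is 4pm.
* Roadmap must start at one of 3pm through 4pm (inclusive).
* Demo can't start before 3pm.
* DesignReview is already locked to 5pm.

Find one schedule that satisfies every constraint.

Legal=3pm, Roadmap=3pm, DesignReview=5pm, Onboarding=2pm, Demo=3pm, Budget=2pm

Checking: Budget=2pm in [2pm,4pm]; Demo=3pm in [3pm,5pm]; Legal=3pm in [3pm,5pm]; Roadmap=3pm in [3pm,4pm]; DesignReview=5pm in [5pm,5pm]; Onboarding=2pm in [2pm,4pm]; max 3 per slot (cap 3).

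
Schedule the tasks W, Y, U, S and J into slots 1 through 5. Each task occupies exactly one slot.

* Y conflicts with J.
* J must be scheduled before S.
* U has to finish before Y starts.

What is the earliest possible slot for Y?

Precedence pushes Y to at least 2.
Y at 2 is achievable: Y -> 2; J -> 1; U -> 1; S -> 2; W -> 1.

2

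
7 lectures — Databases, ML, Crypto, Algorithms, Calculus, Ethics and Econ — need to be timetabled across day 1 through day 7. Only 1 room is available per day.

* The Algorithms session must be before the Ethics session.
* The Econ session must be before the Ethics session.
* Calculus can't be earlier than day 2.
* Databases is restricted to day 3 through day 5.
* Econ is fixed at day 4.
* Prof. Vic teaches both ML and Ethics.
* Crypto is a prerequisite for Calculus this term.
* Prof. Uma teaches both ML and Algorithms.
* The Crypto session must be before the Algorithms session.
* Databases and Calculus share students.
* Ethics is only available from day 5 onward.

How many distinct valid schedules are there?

28

Splitting on Databases: it can be day 3 (15), day 5 (13). Listing each branch's schedules as (ML, Crypto, Algorithms, Calculus, Ethics, Econ) by day number:
Databases=day 3: (1,2,5,6,7,4) (1,2,5,7,6,4) (1,2,6,5,7,4) (2,1,5,6,7,4) (2,1,5,7,6,4) (2,1,6,5,7,4) (5,1,2,6,7,4) (5,1,2,7,6,4) (5,1,6,2,7,4) (6,1,2,5,7,4) (6,1,2,7,5,4) (6,1,5,2,7,4) (7,1,2,5,6,4) (7,1,2,6,5,4) (7,1,5,2,6,4) — 15.
Databases=day 5: (1,2,3,6,7,4) (1,2,3,7,6,4) (1,2,6,3,7,4) (2,1,3,6,7,4) (2,1,3,7,6,4) (2,1,6,3,7,4) (3,1,2,6,7,4) (3,1,2,7,6,4) (3,1,6,2,7,4) (6,1,2,3,7,4) (6,1,3,2,7,4) (7,1,2,3,6,4) (7,1,3,2,6,4) — 13.
Summing: 15 + 13 = 28.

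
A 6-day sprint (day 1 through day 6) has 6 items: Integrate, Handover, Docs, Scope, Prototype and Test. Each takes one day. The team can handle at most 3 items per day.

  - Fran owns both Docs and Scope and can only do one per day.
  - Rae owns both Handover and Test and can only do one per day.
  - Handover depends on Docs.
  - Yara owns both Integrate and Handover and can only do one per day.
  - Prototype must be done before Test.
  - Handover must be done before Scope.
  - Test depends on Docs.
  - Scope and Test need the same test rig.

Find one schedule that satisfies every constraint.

Prototype -> day 1; Scope -> day 4; Docs -> day 1; Handover -> day 2; Integrate -> day 1; Test -> day 3

Checking: Handover(day 2) before Scope(day 4); Prototype(day 1) before Test(day 3); Docs(day 1) before Handover(day 2); Docs(day 1) before Test(day 3); Integrate(day 1) != Handover(day 2); Scope(day 4) != Test(day 3); Docs(day 1) != Scope(day 4); Handover(day 2) != Test(day 3); max 3 per day (cap 3).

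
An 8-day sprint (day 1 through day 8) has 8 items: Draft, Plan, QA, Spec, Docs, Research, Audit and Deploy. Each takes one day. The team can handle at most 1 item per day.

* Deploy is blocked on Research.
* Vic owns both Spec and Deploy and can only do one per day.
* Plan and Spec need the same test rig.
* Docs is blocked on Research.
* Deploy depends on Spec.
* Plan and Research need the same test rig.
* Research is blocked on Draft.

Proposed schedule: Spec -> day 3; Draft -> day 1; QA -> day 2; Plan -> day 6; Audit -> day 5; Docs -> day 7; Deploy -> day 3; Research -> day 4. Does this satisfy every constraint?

Plan and Spec need the same test rig — holds.
Research is blocked on Draft — holds.
Plan and Research need the same test rig — holds.
Deploy depends on Spec — violated.
The team can handle at most 1 item per day — violated.
Deploy is blocked on Research — violated.
Docs is blocked on Research — holds.
Vic owns both Spec and Deploy and can only do one per day — violated.

Invalid. Vic owns both Spec and Deploy and can only do one per day.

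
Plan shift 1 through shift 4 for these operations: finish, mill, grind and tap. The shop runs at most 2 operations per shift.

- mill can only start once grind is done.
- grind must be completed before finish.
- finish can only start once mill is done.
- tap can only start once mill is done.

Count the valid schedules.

Splitting on finish: it can be shift 3 (2), shift 4 (4). Listing each branch's schedules as (mill, grind, tap) by shift number:
finish=shift 3: (2,1,3) (2,1,4) — 2.
finish=shift 4: (2,1,3) (2,1,4) (3,1,4) (3,2,4) — 4.
Summing: 2 + 4 = 6.

6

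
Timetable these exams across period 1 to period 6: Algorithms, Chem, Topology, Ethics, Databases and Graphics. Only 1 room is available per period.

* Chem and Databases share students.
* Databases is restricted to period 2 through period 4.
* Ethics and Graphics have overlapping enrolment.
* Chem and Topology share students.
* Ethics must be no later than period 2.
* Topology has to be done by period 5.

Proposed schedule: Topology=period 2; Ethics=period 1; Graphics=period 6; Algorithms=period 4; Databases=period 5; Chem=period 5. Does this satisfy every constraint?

No. Chem and Databases share students is not satisfied.

Only 1 room is available per period — violated.
Ethics and Graphics have overlapping enrolment — holds.
Ethics must be no later than period 2 — holds.
Chem and Topology share students — holds.
Chem and Databases share students — violated.
Databases is restricted to period 2 through period 4 — violated.
Topology has to be done by period 5 — holds.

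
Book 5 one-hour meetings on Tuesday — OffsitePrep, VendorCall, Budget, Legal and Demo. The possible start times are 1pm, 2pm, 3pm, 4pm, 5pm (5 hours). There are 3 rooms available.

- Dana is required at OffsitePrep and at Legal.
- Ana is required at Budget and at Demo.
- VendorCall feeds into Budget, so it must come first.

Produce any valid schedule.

Legal=2pm; Demo=1pm; VendorCall=1pm; Budget=2pm; OffsitePrep=1pm

Checking: VendorCall(1pm) before Budget(2pm); Budget(2pm) != Demo(1pm); OffsitePrep(1pm) != Legal(2pm); max 3 per hour (cap 3).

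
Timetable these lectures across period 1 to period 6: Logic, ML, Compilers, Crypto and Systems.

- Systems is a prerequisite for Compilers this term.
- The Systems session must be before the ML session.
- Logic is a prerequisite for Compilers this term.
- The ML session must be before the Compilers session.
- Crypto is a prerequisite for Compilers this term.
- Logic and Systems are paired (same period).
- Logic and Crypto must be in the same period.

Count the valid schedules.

Splitting on Logic: it can be period 1 (10), period 2 (6), period 3 (3), period 4 (1). Listing each branch's schedules as (ML, Compilers, Crypto, Systems) by period number:
Logic=period 1: (2,3,1,1) (2,4,1,1) (2,5,1,1) (2,6,1,1) (3,4,1,1) (3,5,1,1) (3,6,1,1) (4,5,1,1) (4,6,1,1) (5,6,1,1) — 10.
Logic=period 2: (3,4,2,2) (3,5,2,2) (3,6,2,2) (4,5,2,2) (4,6,2,2) (5,6,2,2) — 6.
Logic=period 3: (4,5,3,3) (4,6,3,3) (5,6,3,3) — 3.
Logic=period 4: (5,6,4,4) — 1.
Summing: 10 + 6 + 3 + 1 = 20.

20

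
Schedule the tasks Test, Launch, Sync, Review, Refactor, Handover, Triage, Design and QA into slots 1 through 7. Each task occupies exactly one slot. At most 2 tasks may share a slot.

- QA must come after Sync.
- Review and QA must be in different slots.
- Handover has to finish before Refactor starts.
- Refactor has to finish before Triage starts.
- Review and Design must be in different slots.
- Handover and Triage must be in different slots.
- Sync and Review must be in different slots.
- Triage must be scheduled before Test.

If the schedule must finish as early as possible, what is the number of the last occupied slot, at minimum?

slot 5

The precedence chain requires at least 4 distinct slots.
With at most 2 per slot and 9 tasks, at least 5 slots are needed.
5 works (last occupied slot: 5): for example Review=4; Sync=1; Design=5; Triage=3; Refactor=2; QA=2; Launch=3; Test=4; Handover=1.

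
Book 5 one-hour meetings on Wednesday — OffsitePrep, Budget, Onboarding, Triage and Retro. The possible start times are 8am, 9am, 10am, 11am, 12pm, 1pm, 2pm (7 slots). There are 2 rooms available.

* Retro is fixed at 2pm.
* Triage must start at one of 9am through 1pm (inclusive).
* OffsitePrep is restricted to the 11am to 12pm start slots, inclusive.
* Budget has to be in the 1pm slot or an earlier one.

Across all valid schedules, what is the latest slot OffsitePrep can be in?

12pm

OffsitePrep is available from 11am; OffsitePrep's own window allows nothing later than 12pm.
OffsitePrep at 12pm is achievable: Triage in 9am; Retro in 2pm; OffsitePrep in 12pm; Onboarding in 8am; Budget in 8am.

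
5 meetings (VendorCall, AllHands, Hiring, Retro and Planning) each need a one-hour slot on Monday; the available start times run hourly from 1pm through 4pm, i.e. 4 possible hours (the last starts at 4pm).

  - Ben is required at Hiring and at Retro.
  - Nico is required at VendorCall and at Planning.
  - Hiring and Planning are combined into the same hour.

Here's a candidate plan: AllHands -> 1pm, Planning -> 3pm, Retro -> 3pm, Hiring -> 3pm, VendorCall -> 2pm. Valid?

Invalid. Ben is required at Hiring and at Retro.

Hiring and Planning are combined into the same hour — holds.
Nico is required at VendorCall and at Planning — holds.
Ben is required at Hiring and at Retro — violated.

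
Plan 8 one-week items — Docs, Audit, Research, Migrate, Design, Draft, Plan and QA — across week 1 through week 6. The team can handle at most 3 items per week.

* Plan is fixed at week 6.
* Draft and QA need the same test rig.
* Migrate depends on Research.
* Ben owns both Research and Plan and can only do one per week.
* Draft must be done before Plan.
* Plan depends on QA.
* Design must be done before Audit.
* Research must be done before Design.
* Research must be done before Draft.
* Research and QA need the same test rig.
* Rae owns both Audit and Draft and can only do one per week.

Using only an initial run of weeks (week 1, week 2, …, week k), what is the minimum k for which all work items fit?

6 weeks

The precedence chain requires at least 3 distinct weeks.
With at most 3 per week and 8 work items, at least 3 weeks are needed.
Plan can't be placed before week 6, so the schedule must run through at least week 6.
6 works (last occupied week: week 6): for example QA -> week 3; Draft -> week 2; Research -> week 1; Docs -> week 1; Design -> week 2; Migrate -> week 2; Audit -> week 3; Plan -> week 6.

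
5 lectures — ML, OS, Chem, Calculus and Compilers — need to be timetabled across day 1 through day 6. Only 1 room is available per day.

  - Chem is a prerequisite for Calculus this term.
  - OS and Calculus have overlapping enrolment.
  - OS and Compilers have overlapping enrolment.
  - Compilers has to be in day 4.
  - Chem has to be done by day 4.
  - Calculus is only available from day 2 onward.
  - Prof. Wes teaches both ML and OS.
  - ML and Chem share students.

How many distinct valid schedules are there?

Splitting on ML: it can be day 1 (10), day 2 (10), day 3 (10), day 5 (12), day 6 (12). Listing each branch's schedules as (OS, Chem, Calculus, Compilers) by day number:
ML=day 1: (2,3,5,4) (2,3,6,4) (3,2,5,4) (3,2,6,4) (5,2,3,4) (5,2,6,4) (5,3,6,4) (6,2,3,4) (6,2,5,4) (6,3,5,4) — 10.
ML=day 2: (1,3,5,4) (1,3,6,4) (3,1,5,4) (3,1,6,4) (5,1,3,4) (5,1,6,4) (5,3,6,4) (6,1,3,4) (6,1,5,4) (6,3,5,4) — 10.
ML=day 3: (1,2,5,4) (1,2,6,4) (2,1,5,4) (2,1,6,4) (5,1,2,4) (5,1,6,4) (5,2,6,4) (6,1,2,4) (6,1,5,4) (6,2,5,4) — 10.
ML=day 5: (1,2,3,4) (1,2,6,4) (1,3,6,4) (2,1,3,4) (2,1,6,4) (2,3,6,4) (3,1,2,4) (3,1,6,4) (3,2,6,4) (6,1,2,4) (6,1,3,4) (6,2,3,4) — 12.
ML=day 6: (1,2,3,4) (1,2,5,4) (1,3,5,4) (2,1,3,4) (2,1,5,4) (2,3,5,4) (3,1,2,4) (3,1,5,4) (3,2,5,4) (5,1,2,4) (5,1,3,4) (5,2,3,4) — 12.
Summing: 10 + 10 + 10 + 12 + 12 = 54.

54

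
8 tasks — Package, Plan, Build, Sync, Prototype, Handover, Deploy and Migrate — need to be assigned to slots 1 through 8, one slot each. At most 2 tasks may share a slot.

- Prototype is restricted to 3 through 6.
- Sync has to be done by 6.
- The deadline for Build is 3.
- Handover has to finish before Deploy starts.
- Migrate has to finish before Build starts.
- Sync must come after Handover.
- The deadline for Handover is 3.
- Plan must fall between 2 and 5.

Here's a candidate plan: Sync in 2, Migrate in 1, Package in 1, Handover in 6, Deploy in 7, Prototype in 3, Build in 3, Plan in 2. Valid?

Handover has to finish before Deploy starts — holds.
Prototype is restricted to 3 through 6 — holds.
At most 2 tasks may share a slot — holds.
Migrate has to finish before Build starts — holds.
The deadline for Build is 3 — holds.
Plan must fall between 2 and 5 — holds.
Sync has to be done by 6 — holds.
The deadline for Handover is 3 — violated.
Sync must come after Handover — violated.

No — it violates: Sync must come after Handover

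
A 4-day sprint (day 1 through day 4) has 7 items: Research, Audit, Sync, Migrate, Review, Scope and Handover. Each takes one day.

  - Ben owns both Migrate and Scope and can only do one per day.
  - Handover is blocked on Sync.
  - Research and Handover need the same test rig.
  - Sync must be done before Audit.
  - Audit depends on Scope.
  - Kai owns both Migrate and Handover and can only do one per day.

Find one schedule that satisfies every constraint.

Audit=day 2, Sync=day 1, Migrate=day 3, Review=day 1, Scope=day 1, Research=day 1, Handover=day 2

Checking: Sync(day 1) before Audit(day 2); Scope(day 1) before Audit(day 2); Sync(day 1) before Handover(day 2); Migrate(day 3) != Scope(day 1); Migrate(day 3) != Handover(day 2); Research(day 1) != Handover(day 2).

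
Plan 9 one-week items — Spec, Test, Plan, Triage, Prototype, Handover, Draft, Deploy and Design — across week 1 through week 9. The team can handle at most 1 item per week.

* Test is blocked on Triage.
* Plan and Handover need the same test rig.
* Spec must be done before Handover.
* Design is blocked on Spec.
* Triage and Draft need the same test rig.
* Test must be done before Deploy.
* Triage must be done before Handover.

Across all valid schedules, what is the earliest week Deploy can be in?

Precedence pushes Deploy to at least week 3.
Deploy at week 3 is achievable: Test -> week 2; Spec -> week 4; Draft -> week 9; Design -> week 6; Prototype -> week 8; Handover -> week 5; Deploy -> week 3; Plan -> week 7; Triage -> week 1.

week 3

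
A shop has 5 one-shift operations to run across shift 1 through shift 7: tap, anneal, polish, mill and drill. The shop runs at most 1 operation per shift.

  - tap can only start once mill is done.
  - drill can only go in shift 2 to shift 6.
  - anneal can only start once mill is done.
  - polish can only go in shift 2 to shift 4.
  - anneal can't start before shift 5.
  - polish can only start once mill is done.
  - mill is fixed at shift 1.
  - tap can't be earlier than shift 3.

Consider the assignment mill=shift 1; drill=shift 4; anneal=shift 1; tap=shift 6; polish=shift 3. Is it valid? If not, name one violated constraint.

Invalid. anneal can't start before shift 5.

tap can't be earlier than shift 3 — holds.
anneal can only start once mill is done — violated.
tap can only start once mill is done — holds.
polish can only go in shift 2 to shift 4 — holds.
anneal can't start before shift 5 — violated.
mill is fixed at shift 1 — holds.
polish can only start once mill is done — holds.
drill can only go in shift 2 to shift 6 — holds.
The shop runs at most 1 operation per shift — violated.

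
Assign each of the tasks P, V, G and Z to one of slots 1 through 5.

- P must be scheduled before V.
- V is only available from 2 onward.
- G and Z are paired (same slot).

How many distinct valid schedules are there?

Splitting on P: it can be 1 (20), 2 (15), 3 (10), 4 (5). Listing each branch's schedules as (V, G, Z):
P=1: (2,1,1) (2,2,2) (2,3,3) (2,4,4) (2,5,5) (3,1,1) (3,2,2) (3,3,3) (3,4,4) (3,5,5) (4,1,1) (4,2,2) (4,3,3) (4,4,4) (4,5,5) (5,1,1) (5,2,2) (5,3,3) (5,4,4) (5,5,5) — 20.
P=2: (3,1,1) (3,2,2) (3,3,3) (3,4,4) (3,5,5) (4,1,1) (4,2,2) (4,3,3) (4,4,4) (4,5,5) (5,1,1) (5,2,2) (5,3,3) (5,4,4) (5,5,5) — 15.
P=3: (4,1,1) (4,2,2) (4,3,3) (4,4,4) (4,5,5) (5,1,1) (5,2,2) (5,3,3) (5,4,4) (5,5,5) — 10.
P=4: (5,1,1) (5,2,2) (5,3,3) (5,4,4) (5,5,5) — 5.
Summing: 20 + 15 + 10 + 5 = 50.

50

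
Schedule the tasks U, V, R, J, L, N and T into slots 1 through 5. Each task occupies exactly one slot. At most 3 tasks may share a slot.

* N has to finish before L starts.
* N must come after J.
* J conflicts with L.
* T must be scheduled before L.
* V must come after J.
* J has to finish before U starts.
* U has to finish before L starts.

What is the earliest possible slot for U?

Precedence pushes U to at least 2; downstream work caps U at 4.
U at 2 is achievable: R in 1; U in 2; V in 2; J in 1; N in 2; L in 3; T in 1.

2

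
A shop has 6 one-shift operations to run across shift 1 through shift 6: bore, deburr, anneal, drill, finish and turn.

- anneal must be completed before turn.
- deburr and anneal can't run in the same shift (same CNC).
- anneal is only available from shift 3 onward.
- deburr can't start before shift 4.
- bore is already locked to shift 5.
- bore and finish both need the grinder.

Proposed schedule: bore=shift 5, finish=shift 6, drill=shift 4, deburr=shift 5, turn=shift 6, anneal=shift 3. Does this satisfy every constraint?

bore and finish both need the grinder — holds.
deburr and anneal can't run in the same shift (same CNC) — holds.
deburr can't start before shift 4 — holds.
anneal must be completed before turn — holds.
anneal is only available from shift 3 onward — holds.
bore is already locked to shift 5 — holds.

Yes, all constraints hold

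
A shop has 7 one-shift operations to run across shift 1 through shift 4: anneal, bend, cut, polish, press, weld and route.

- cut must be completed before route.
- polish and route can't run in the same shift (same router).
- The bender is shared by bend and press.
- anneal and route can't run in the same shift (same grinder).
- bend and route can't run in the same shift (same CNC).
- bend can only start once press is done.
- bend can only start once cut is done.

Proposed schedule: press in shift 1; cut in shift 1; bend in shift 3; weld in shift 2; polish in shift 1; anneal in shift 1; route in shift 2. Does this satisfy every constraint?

bend and route can't run in the same shift (same CNC) — holds.
bend can only start once cut is done — holds.
polish and route can't run in the same shift (same router) — holds.
bend can only start once press is done — holds.
The bender is shared by bend and press — holds.
cut must be completed before route — holds.
anneal and route can't run in the same shift (same grinder) — holds.

Yes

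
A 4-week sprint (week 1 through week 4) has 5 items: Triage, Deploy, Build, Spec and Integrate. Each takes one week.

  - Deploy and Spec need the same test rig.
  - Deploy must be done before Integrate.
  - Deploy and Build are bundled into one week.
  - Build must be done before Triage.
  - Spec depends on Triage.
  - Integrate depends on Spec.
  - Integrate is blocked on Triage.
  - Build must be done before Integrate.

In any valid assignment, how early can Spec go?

week 3

Precedence pushes Spec to at least week 3; downstream work caps Spec at week 3.
Spec at week 3 is achievable: Triage=week 2, Integrate=week 4, Deploy=week 1, Build=week 1, Spec=week 3.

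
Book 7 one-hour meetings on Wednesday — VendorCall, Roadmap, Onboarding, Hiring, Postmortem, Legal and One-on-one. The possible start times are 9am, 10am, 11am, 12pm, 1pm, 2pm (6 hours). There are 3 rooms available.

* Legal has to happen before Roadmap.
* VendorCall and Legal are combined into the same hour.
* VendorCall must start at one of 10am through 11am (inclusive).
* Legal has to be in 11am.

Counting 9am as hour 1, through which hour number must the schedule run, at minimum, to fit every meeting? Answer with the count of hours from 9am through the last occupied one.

4 hours

The precedence chain requires at least 2 distinct hours.
With at most 3 per hour and 7 meetings, at least 3 hours are needed.
Propagating the time windows through the other constraints, Roadmap can't land before 12pm — that is hour 4 counting from 9am — so the schedule must run through at least 4 hours.
4 works (last occupied hour: 12pm): for example Roadmap=12pm, VendorCall=11am, Hiring=9am, Postmortem=9am, Onboarding=9am, One-on-one=10am, Legal=11am.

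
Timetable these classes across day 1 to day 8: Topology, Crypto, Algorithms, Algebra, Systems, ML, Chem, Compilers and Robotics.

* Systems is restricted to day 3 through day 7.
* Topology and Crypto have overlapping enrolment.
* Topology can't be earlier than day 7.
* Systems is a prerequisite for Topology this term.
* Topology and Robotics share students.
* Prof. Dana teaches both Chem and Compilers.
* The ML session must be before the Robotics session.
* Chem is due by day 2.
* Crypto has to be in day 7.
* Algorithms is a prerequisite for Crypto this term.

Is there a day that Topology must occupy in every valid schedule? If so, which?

Topology's window is day 7–day 8.
Crypto is fixed at day 7, and Topology can't share a day with Crypto.
So Topology must be day 8.

day 8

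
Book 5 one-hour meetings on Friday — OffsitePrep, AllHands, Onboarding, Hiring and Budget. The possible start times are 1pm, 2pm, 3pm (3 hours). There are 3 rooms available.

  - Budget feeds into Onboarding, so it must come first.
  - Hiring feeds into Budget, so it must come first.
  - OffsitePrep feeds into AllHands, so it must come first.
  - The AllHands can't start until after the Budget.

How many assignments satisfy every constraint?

2

Enumerating: Hiring=1pm; Onboarding=3pm; OffsitePrep=1pm; Budget=2pm; AllHands=3pm | Hiring=1pm; AllHands=3pm; OffsitePrep=2pm; Onboarding=3pm; Budget=2pm.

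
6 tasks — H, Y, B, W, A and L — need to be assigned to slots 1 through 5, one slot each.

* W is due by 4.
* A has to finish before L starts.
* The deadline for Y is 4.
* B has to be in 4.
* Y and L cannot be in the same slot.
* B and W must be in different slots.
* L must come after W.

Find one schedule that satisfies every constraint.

H in 1; L in 2; Y in 1; W in 1; A in 1; B in 4

Checking: A(1) before L(2); W(1) before L(2); Y(1) != L(2); B(4) != W(1); W=1 in [1,4]; Y=1 in [1,4]; B=4 in [4,4].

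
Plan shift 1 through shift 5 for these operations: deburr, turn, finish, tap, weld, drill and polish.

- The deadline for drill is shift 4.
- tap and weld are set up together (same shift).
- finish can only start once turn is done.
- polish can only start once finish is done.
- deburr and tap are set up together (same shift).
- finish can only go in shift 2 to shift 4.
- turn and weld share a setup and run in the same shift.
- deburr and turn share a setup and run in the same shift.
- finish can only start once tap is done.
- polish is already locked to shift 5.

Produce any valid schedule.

turn in shift 1, finish in shift 2, polish in shift 5, tap in shift 1, deburr in shift 1, drill in shift 1, weld in shift 1

Checking: finish(shift 2) before polish(shift 5); turn(shift 1) before finish(shift 2); tap(shift 1) before finish(shift 2); tap = weld = shift 1; turn = weld = shift 1; deburr = tap = shift 1; deburr = turn = shift 1; polish=shift 5 in [shift 5,shift 5]; drill=shift 1 in [shift 1,shift 4]; finish=shift 2 in [shift 2,shift 4].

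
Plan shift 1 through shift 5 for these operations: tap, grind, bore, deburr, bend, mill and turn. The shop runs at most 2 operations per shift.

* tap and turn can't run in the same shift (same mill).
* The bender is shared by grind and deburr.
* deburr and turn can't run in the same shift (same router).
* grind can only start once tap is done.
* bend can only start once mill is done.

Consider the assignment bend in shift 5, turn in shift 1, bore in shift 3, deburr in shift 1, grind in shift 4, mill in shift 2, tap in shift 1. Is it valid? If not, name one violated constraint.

No. tap and turn can't run in the same shift (same mill) is not satisfied.

The shop runs at most 2 operations per shift — violated.
tap and turn can't run in the same shift (same mill) — violated.
grind can only start once tap is done — holds.
The bender is shared by grind and deburr — holds.
bend can only start once mill is done — holds.
deburr and turn can't run in the same shift (same router) — violated.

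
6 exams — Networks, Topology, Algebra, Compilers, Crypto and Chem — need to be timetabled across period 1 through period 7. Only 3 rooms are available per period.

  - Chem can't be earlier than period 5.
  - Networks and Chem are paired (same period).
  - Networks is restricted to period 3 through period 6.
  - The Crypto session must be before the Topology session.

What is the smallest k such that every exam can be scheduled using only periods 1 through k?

The precedence chain requires at least 2 distinct periods.
With at most 3 per period and 6 exams, at least 2 periods are needed.
Chem can't be placed before period 5, so the schedule must run through at least period 5.
5 works (last occupied period: period 5): for example Chem=period 5; Crypto=period 1; Topology=period 2; Algebra=period 1; Networks=period 5; Compilers=period 1.

5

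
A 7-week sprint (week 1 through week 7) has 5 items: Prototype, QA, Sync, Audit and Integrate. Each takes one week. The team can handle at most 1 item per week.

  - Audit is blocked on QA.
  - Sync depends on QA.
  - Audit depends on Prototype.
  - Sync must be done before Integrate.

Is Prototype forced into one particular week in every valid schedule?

No

Prototype can be week 1 (e.g. QA=week 2; Audit=week 4; Prototype=week 1; Sync=week 3; Integrate=week 5) or week 2 (e.g. Integrate=week 5, QA=week 1, Audit=week 4, Prototype=week 2, Sync=week 3).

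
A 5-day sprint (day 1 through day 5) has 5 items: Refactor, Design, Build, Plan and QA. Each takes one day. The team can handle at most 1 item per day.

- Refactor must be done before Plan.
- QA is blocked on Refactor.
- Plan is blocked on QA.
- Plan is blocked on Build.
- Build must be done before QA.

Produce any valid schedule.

Design -> day 5, Plan -> day 4, QA -> day 3, Refactor -> day 1, Build -> day 2

Checking: QA(day 3) before Plan(day 4); Refactor(day 1) before QA(day 3); Refactor(day 1) before Plan(day 4); Build(day 2) before Plan(day 4); Build(day 2) before QA(day 3); max 1 per day (cap 1).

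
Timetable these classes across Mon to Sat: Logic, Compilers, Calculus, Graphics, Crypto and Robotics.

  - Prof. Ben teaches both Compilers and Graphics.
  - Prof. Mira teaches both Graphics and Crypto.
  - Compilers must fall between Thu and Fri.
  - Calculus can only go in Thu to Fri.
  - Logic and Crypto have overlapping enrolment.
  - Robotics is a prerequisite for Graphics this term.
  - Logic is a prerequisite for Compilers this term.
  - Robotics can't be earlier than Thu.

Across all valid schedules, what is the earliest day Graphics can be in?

Fri

Precedence pushes Graphics to at least Fri.
Graphics at Fri is achievable: Robotics -> Thu; Logic -> Mon; Graphics -> Fri; Calculus -> Thu; Compilers -> Thu; Crypto -> Tue.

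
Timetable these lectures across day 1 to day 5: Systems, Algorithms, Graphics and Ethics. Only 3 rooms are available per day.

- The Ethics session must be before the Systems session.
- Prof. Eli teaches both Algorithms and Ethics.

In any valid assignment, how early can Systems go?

day 2

Precedence pushes Systems to at least day 2.
Systems at day 2 is achievable: Ethics in day 1; Systems in day 2; Algorithms in day 2; Graphics in day 1.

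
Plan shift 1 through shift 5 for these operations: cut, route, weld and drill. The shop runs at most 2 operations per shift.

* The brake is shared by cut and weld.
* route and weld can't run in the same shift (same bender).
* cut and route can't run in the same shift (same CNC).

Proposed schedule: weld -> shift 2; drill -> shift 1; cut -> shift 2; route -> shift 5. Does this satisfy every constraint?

route and weld can't run in the same shift (same bender) — holds.
The shop runs at most 2 operations per shift — holds.
The brake is shared by cut and weld — violated.
cut and route can't run in the same shift (same CNC) — holds.

Invalid. The brake is shared by cut and weld.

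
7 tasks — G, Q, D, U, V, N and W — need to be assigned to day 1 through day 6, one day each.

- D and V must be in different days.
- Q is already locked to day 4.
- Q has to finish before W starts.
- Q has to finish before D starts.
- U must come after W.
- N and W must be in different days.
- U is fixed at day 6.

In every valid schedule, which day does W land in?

Q is fixed at day 4 and must come before W, so W is at least day 5.
U is fixed at day 6 and must come after W, so W is at most day 5.
So W must be day 5.

day 5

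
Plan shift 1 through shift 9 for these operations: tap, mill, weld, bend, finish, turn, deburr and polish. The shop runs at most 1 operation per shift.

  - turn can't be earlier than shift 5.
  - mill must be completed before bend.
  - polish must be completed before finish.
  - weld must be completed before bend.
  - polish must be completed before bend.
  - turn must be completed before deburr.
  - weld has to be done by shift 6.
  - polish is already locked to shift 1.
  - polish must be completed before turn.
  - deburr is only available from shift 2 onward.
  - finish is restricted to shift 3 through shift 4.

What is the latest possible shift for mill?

shift 8

Downstream work caps mill at shift 8.
mill at shift 8 is achievable: tap -> shift 4, turn -> shift 5, polish -> shift 1, bend -> shift 9, weld -> shift 2, deburr -> shift 6, finish -> shift 3, mill -> shift 8.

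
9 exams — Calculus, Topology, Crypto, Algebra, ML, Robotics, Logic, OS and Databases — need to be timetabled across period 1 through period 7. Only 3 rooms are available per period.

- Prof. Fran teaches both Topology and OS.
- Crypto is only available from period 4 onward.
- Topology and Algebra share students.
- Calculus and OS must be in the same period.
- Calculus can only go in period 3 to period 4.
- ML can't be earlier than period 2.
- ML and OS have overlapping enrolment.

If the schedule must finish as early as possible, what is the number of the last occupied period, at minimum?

With at most 3 per period and 9 exams, at least 3 periods are needed.
Crypto can't be placed before period 4, so the schedule must run through at least period 4.
4 works (last occupied period: period 4): for example Topology=period 1; Crypto=period 4; Calculus=period 3; ML=period 2; Robotics=period 1; Logic=period 1; Algebra=period 2; Databases=period 2; OS=period 3.

period 4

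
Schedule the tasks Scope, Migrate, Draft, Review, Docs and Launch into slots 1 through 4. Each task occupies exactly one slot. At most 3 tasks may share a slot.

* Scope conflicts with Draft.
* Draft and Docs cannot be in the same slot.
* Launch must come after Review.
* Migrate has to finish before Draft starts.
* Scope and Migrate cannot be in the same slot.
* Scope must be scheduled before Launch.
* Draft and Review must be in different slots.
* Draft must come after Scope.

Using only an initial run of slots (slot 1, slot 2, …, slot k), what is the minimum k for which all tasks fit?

The precedence chain requires at least 2 distinct slots.
With at most 3 per slot and 6 tasks, at least 2 slots are needed.
Could 2 slots be enough, i.e. nothing placed later than 2? No: Draft must come after Scope (at 1 or later) → {2}; Scope must come before Draft (at 2 or earlier) → {1}; Migrate must come before Draft (at 2 or earlier) → {1}; Migrate can't share with Scope (1) → nothing is left.
So 2 slots is not enough.
3 works (last occupied slot: 3): for example Scope -> 1; Migrate -> 2; Docs -> 1; Launch -> 2; Review -> 1; Draft -> 3.

3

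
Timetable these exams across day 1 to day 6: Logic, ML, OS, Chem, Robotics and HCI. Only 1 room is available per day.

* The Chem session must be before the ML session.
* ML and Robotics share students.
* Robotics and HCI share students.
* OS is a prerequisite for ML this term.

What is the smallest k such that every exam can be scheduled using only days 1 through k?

The precedence chain requires at least 2 distinct days.
With at most 1 per day and 6 exams, at least 6 days are needed.
6 works (last occupied day: day 6): for example Logic -> day 4; ML -> day 3; Robotics -> day 5; Chem -> day 2; OS -> day 1; HCI -> day 6.

6 days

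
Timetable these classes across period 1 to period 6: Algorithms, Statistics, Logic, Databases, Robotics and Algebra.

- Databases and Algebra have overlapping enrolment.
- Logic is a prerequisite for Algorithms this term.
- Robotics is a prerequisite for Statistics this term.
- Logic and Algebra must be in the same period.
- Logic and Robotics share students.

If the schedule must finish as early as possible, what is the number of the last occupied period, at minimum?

The precedence chain requires at least 2 distinct periods.
Could 2 periods be enough, i.e. nothing placed later than period 2? No: Algorithms must come after Logic (at period 1 or later) → {period 2}; Logic must come before Algorithms (at period 2 or earlier) → {period 1}; Statistics must come after Robotics (at period 1 or later) → {period 2}; Robotics must come before Statistics (at period 2 or earlier) → {period 1}; Robotics can't share with Logic (period 1) → nothing is left.
So 2 periods is not enough.
3 works (last occupied period: period 3): for example Algorithms in period 2, Databases in period 2, Algebra in period 1, Statistics in period 3, Logic in period 1, Robotics in period 2.

3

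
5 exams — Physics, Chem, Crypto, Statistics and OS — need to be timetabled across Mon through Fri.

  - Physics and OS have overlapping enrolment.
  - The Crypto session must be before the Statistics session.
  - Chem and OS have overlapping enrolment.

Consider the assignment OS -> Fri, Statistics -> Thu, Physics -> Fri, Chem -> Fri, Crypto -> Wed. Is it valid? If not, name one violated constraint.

Physics and OS have overlapping enrolment — violated.
Chem and OS have overlapping enrolment — violated.
The Crypto session must be before the Statistics session — holds.

Invalid. Chem and OS have overlapping enrolment.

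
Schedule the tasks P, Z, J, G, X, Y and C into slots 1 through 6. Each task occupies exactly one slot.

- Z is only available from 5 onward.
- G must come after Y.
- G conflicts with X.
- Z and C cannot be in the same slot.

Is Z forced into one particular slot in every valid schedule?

No

Z can be 5 (e.g. J in 1; Z in 5; C in 1; X in 1; G in 2; P in 1; Y in 1) or 6 (e.g. Z -> 6, G -> 2, C -> 1, P -> 1, Y -> 1, J -> 1, X -> 1).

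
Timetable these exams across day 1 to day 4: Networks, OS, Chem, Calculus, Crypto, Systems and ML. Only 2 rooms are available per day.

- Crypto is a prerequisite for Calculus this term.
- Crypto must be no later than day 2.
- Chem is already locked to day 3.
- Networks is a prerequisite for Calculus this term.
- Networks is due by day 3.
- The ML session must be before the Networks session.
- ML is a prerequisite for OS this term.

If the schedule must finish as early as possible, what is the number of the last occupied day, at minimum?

4

The precedence chain requires at least 3 distinct days.
With at most 2 per day and 7 exams, at least 4 days are needed.
4 works (last occupied day: day 4): for example Chem -> day 3; Networks -> day 2; Crypto -> day 1; Systems -> day 4; ML -> day 1; Calculus -> day 3; OS -> day 2.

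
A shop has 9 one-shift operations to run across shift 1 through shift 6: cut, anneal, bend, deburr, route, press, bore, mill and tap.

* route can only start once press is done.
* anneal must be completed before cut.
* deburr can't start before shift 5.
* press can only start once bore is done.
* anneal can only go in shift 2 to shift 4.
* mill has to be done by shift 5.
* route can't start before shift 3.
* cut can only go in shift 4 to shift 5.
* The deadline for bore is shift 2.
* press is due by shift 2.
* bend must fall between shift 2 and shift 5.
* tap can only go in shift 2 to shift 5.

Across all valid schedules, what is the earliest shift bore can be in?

Bore's own window allows nothing later than shift 2; downstream work caps bore at shift 1.
bore at shift 1 is achievable: anneal=shift 2, deburr=shift 5, bore=shift 1, press=shift 2, route=shift 3, cut=shift 4, bend=shift 2, mill=shift 1, tap=shift 2.

shift 1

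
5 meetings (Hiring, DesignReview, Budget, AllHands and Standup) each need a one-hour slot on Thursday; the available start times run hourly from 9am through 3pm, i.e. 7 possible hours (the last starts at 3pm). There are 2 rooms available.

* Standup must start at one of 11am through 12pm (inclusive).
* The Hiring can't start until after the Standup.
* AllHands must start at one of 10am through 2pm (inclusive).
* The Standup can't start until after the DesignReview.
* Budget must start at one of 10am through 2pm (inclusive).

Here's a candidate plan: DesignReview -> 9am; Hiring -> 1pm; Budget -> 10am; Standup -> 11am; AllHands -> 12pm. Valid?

AllHands must start at one of 10am through 2pm (inclusive) — holds.
The Hiring can't start until after the Standup — holds.
The Standup can't start until after the DesignReview — holds.
Standup must start at one of 11am through 12pm (inclusive) — holds.
There are 2 rooms available — holds.
Budget must start at one of 10am through 2pm (inclusive) — holds.

Yes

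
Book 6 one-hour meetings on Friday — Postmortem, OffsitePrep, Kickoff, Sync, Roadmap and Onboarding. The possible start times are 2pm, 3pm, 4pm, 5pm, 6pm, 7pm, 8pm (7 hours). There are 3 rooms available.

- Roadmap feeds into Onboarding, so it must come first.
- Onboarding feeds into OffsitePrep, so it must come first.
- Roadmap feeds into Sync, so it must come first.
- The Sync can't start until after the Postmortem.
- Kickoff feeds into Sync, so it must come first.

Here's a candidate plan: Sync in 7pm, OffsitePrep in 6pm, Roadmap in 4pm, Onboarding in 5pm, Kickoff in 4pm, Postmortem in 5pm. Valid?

Onboarding feeds into OffsitePrep, so it must come first — holds.
Roadmap feeds into Sync, so it must come first — holds.
There are 3 rooms available — holds.
The Sync can't start until after the Postmortem — holds.
Roadmap feeds into Onboarding, so it must come first — holds.
Kickoff feeds into Sync, so it must come first — holds.

Yes, all constraints hold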